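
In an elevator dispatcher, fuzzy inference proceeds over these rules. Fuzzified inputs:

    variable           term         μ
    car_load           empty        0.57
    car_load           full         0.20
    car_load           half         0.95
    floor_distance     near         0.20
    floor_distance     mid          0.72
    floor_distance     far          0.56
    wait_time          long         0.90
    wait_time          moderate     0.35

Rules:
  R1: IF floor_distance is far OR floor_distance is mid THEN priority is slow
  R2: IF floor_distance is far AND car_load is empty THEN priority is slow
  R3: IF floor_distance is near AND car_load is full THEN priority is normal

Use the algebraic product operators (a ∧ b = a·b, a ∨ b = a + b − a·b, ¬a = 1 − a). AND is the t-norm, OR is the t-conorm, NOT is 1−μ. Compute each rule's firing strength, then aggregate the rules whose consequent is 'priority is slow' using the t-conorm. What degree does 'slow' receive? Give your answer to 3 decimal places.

0.916

R1: far=0.56, mid=0.72; OR[a + b − a·b] → w = 0.8768
R2: far=0.56, empty=0.57; AND[a·b] → w = 0.3192
R3: near=0.20, full=0.20; AND[a·b] → w = 0.0400
Rules with consequent 'slow': {R1, R2} → strengths 0.8768, 0.3192
Aggregate via t-conorm [a + b − a·b]: 0.9161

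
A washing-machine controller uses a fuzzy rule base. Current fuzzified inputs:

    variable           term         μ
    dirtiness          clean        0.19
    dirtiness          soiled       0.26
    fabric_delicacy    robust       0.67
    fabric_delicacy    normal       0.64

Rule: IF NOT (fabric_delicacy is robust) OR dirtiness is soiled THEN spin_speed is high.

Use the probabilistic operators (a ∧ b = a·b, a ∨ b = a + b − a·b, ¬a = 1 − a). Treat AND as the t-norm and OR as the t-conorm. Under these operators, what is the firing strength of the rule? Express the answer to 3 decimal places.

firing strength: ¬robust=1−0.67=0.33, soiled=0.26; OR[a + b − a·b] → w = 0.5042

0.504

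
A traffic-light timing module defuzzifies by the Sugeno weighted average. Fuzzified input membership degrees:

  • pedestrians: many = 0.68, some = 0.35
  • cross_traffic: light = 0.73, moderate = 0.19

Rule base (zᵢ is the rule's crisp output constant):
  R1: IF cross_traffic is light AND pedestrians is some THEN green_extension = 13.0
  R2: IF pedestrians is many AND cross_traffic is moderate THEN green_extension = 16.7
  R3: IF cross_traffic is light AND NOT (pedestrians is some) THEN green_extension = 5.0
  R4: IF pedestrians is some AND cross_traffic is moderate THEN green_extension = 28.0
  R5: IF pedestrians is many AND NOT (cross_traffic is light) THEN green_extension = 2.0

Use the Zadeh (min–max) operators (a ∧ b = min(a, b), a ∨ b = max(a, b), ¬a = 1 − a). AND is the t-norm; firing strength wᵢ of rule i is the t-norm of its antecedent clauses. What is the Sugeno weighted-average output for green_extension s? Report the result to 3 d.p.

R1 (z=13.0): light=0.73, some=0.35; AND[min(a, b)] → w = 0.35
R2 (z=16.7): many=0.68, moderate=0.19; AND[min(a, b)] → w = 0.19
R3 (z=5.0): light=0.73, ¬some=1−0.35=0.65; AND[min(a, b)] → w = 0.65
R4 (z=28.0): some=0.35, moderate=0.19; AND[min(a, b)] → w = 0.19
R5 (z=2.0): many=0.68, ¬light=1−0.73=0.27; AND[min(a, b)] → w = 0.27
Weighted average = (0.35·13.0 + 0.19·16.7 + 0.65·5.0 + 0.19·28.0 + 0.27·2.0) / (0.35 + 0.19 + 0.65 + 0.19 + 0.27)
  = 16.8330 / 1.6500 = 10.202

10.202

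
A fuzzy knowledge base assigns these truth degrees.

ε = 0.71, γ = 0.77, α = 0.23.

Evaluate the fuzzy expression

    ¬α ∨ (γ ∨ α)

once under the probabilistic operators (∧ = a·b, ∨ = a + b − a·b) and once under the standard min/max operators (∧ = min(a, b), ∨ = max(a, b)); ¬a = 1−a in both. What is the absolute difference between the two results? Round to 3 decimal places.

Under probabilistic:
  ¬α = 1 − 0.2300 = 0.7700
  γ ∨ α = a + b − a·b on (0.7700, 0.2300) = 0.8229
  ¬α ∨ (γ ∨ α) = a + b − a·b on (0.7700, 0.8229) = 0.9593
  → value = 0.9593
Under standard min/max:
  ¬α = 1 − 0.23 = 0.77
  γ ∨ α = max(a, b) on (0.77, 0.23) = 0.77
  ¬α ∨ (γ ∨ α) = max(a, b) on (0.77, 0.77) = 0.77
  → value = 0.7700
|0.9593 − 0.7700| = 0.189

0.189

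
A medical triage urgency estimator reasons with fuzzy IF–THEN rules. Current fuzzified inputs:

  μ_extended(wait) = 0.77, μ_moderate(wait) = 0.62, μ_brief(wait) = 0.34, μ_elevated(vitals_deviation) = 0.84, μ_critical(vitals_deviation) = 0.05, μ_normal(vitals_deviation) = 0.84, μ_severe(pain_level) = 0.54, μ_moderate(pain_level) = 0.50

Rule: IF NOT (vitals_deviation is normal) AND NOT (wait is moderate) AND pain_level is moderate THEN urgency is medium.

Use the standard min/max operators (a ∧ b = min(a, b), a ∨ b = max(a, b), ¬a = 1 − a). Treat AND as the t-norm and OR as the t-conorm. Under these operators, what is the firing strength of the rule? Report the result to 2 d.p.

firing strength: ¬normal=1−0.84=0.16, ¬moderate=1−0.62=0.38, moderate=0.50; AND[min(a, b)] → w = 0.16

0.16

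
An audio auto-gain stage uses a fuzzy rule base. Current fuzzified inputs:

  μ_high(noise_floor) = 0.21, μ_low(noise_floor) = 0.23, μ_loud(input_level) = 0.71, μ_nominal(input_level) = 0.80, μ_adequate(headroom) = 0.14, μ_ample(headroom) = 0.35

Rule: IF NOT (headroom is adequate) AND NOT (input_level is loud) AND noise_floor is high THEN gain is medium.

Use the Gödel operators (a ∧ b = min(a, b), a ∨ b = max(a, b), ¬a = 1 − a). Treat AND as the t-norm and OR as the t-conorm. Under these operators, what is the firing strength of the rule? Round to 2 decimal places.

0.21

firing strength: ¬adequate=1−0.14=0.86, ¬loud=1−0.71=0.29, high=0.21; AND[min(a, b)] → w = 0.21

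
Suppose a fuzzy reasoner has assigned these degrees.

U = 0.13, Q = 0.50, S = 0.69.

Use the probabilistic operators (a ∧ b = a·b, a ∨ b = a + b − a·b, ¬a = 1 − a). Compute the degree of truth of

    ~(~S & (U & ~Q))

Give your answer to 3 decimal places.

~S = 1 − 0.6900 = 0.3100
~Q = 1 − 0.5000 = 0.5000
U & ~Q = a·b on (0.1300, 0.5000) = 0.0650
~S & (U & ~Q) = a·b on (0.3100, 0.0650) = 0.0202
~(~S & (U & ~Q)) = 1 − 0.0202 = 0.9798

0.980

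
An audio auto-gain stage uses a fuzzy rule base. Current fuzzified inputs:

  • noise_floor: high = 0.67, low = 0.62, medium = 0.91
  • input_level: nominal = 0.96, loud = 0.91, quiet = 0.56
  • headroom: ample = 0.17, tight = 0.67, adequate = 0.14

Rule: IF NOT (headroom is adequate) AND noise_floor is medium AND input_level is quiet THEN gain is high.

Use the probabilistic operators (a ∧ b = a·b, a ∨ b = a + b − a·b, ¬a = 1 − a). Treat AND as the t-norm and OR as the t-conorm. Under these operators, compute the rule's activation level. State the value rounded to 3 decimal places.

0.438

firing strength: ¬adequate=1−0.14=0.86, medium=0.91, quiet=0.56; AND[a·b] → w = 0.4383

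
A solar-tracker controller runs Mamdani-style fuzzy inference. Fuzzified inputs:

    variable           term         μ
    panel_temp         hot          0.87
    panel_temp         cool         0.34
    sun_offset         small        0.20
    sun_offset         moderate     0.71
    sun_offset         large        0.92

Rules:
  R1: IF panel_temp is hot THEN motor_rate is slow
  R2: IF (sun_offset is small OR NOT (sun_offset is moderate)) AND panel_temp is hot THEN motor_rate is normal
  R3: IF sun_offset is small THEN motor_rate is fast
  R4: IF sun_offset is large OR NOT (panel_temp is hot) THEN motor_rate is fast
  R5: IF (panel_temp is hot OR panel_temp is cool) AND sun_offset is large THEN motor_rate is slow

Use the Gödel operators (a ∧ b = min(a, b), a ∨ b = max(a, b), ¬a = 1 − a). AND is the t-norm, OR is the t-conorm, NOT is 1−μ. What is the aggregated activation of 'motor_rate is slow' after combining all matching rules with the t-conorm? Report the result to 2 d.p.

0.87

R1: hot=0.87 → w = 0.87
R2: (small=0.20 OR ¬moderate=1−0.71=0.29) = 0.29; AND[min(a, b)] with hot=0.87 → w = 0.29
R3: small=0.20 → w = 0.20
R4: large=0.92, ¬hot=1−0.87=0.13; OR[max(a, b)] → w = 0.92
R5: (hot=0.87 OR cool=0.34) = 0.87; AND[min(a, b)] with large=0.92 → w = 0.87
Rules with consequent 'slow': {R1, R5} → strengths 0.87, 0.87
Aggregate via t-conorm [max(a, b)]: 0.87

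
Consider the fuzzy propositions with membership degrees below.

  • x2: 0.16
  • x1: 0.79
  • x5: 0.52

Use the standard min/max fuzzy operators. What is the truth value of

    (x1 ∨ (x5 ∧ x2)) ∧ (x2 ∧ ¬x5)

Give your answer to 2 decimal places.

x5 ∧ x2 = min(a, b) on (0.52, 0.16) = 0.16
x1 ∨ (x5 ∧ x2) = max(a, b) on (0.79, 0.16) = 0.79
¬x5 = 1 − 0.52 = 0.48
x2 ∧ ¬x5 = min(a, b) on (0.16, 0.48) = 0.16
(x1 ∨ (x5 ∧ x2)) ∧ (x2 ∧ ¬x5) = min(a, b) on (0.79, 0.16) = 0.16

0.16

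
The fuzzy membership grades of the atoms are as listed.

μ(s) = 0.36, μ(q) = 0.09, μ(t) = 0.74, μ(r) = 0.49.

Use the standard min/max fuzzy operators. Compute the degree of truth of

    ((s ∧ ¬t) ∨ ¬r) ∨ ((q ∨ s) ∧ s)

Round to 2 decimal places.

0.51

¬t = 1 − 0.74 = 0.26
s ∧ ¬t = min(a, b) on (0.36, 0.26) = 0.26
¬r = 1 − 0.49 = 0.51
(s ∧ ¬t) ∨ ¬r = max(a, b) on (0.26, 0.51) = 0.51
q ∨ s = max(a, b) on (0.09, 0.36) = 0.36
(q ∨ s) ∧ s = min(a, b) on (0.36, 0.36) = 0.36
((s ∧ ¬t) ∨ ¬r) ∨ ((q ∨ s) ∧ s) = max(a, b) on (0.51, 0.36) = 0.51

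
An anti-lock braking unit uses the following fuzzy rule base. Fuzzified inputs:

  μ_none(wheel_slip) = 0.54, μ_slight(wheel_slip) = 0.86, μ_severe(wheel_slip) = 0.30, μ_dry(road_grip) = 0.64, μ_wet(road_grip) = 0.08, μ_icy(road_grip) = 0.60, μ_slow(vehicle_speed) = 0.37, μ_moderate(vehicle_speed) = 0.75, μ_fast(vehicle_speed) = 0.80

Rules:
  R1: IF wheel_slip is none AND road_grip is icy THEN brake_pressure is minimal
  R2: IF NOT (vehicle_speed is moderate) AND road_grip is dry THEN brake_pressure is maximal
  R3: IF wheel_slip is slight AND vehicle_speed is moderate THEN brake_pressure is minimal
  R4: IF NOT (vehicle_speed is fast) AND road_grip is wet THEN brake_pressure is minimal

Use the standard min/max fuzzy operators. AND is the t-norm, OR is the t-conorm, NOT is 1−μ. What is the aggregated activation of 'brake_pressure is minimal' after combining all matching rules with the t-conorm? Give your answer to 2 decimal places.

0.75

R1: none=0.54, icy=0.60; AND[min(a, b)] → w = 0.54
R2: ¬moderate=1−0.75=0.25, dry=0.64; AND[min(a, b)] → w = 0.25
R3: slight=0.86, moderate=0.75; AND[min(a, b)] → w = 0.75
R4: ¬fast=1−0.80=0.20, wet=0.08; AND[min(a, b)] → w = 0.08
Rules with consequent 'minimal': {R1, R3, R4} → strengths 0.54, 0.75, 0.08
Aggregate via t-conorm [max(a, b)]: 0.75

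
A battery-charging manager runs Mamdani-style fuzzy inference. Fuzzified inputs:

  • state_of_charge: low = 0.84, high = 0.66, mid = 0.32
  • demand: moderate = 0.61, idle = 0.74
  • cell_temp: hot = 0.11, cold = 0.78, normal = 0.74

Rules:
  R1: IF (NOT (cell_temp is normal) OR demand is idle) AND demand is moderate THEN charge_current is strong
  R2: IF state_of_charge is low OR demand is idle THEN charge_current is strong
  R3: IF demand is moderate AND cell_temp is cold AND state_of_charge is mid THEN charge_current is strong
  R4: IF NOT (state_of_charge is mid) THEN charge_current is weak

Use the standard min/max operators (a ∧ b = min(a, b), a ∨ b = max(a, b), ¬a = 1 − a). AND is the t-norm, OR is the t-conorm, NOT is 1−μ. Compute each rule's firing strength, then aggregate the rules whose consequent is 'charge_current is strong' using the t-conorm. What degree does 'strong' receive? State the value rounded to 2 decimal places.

R1: (¬normal=1−0.74=0.26 OR idle=0.74) = 0.74; AND[min(a, b)] with moderate=0.61 → w = 0.61
R2: low=0.84, idle=0.74; OR[max(a, b)] → w = 0.84
R3: moderate=0.61, cold=0.78, mid=0.32; AND[min(a, b)] → w = 0.32
R4: ¬mid=1−0.32=0.68 → w = 0.68
Rules with consequent 'strong': {R1, R2, R3} → strengths 0.61, 0.84, 0.32
Aggregate via t-conorm [max(a, b)]: 0.84

0.84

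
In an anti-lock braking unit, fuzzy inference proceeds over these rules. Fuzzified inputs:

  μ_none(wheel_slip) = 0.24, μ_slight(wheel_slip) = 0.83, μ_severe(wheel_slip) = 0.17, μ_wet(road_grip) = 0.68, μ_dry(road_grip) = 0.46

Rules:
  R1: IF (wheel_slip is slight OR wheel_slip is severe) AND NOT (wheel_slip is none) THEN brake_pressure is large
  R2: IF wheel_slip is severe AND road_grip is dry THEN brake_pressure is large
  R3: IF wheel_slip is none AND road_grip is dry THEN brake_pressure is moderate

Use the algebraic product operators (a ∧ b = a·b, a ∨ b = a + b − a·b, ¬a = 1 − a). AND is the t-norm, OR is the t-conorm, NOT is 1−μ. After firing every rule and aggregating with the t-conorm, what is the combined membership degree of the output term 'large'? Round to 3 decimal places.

R1: (slight=0.83 OR severe=0.17) = 0.8589; AND[a·b] with ¬none=1−0.24=0.76 → w = 0.6528
R2: severe=0.17, dry=0.46; AND[a·b] → w = 0.0782
R3: none=0.24, dry=0.46; AND[a·b] → w = 0.1104
Rules with consequent 'large': {R1, R2} → strengths 0.6528, 0.0782
Aggregate via t-conorm [a + b − a·b]: 0.6799

0.680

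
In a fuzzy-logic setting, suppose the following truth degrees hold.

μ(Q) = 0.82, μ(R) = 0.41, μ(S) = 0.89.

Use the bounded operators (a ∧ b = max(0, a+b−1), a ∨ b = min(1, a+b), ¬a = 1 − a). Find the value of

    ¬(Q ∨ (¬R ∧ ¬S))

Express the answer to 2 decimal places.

0.18

¬R = 1 − 0.41 = 0.59
¬S = 1 − 0.89 = 0.11
¬R ∧ ¬S = max(0, a+b−1) on (0.59, 0.11) = 0.00
Q ∨ (¬R ∧ ¬S) = min(1, a+b) on (0.82, 0.00) = 0.82
¬(Q ∨ (¬R ∧ ¬S)) = 1 − 0.82 = 0.18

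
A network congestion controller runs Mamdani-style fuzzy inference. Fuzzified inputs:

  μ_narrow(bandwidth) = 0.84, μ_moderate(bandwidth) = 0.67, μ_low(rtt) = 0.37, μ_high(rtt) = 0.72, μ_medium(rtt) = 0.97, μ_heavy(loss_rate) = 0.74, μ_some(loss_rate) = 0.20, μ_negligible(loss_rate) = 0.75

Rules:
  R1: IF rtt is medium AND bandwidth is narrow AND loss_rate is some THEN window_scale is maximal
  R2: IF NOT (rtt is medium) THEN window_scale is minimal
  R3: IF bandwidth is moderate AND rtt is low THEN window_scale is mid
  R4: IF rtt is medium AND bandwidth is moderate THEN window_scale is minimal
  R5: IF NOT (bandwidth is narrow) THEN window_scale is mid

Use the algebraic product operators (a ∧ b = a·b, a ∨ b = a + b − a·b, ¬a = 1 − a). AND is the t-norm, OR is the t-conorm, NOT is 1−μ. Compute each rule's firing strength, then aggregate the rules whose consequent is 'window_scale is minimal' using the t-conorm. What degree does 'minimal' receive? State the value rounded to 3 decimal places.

R1: medium=0.97, narrow=0.84, some=0.20; AND[a·b] → w = 0.1630
R2: ¬medium=1−0.97=0.03 → w = 0.0300
R3: moderate=0.67, low=0.37; AND[a·b] → w = 0.2479
R4: medium=0.97, moderate=0.67; AND[a·b] → w = 0.6499
R5: ¬narrow=1−0.84=0.16 → w = 0.1600
Rules with consequent 'minimal': {R2, R4} → strengths 0.0300, 0.6499
Aggregate via t-conorm [a + b − a·b]: 0.6604

0.660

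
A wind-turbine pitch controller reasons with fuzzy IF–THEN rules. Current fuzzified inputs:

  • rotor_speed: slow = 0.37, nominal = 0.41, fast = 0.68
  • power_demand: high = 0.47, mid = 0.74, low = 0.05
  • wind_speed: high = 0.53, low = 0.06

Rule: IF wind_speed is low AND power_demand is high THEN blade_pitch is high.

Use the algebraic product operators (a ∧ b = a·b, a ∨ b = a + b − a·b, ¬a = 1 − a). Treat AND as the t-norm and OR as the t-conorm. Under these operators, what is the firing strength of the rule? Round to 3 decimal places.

0.028

firing strength: low=0.06, high=0.47; AND[a·b] → w = 0.0282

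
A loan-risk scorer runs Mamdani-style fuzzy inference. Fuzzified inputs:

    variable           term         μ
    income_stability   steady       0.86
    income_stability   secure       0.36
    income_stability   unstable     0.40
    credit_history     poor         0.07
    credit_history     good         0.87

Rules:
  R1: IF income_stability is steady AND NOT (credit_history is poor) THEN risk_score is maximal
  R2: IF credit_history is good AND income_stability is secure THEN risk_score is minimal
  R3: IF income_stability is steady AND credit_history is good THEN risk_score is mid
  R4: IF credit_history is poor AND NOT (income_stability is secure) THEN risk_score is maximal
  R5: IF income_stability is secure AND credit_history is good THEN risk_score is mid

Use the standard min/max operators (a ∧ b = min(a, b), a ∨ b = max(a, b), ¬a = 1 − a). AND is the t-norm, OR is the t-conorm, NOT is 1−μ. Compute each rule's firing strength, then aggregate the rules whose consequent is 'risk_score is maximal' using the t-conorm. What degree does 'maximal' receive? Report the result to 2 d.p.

R1: steady=0.86, ¬poor=1−0.07=0.93; AND[min(a, b)] → w = 0.86
R2: good=0.87, secure=0.36; AND[min(a, b)] → w = 0.36
R3: steady=0.86, good=0.87; AND[min(a, b)] → w = 0.86
R4: poor=0.07, ¬secure=1−0.36=0.64; AND[min(a, b)] → w = 0.07
R5: secure=0.36, good=0.87; AND[min(a, b)] → w = 0.36
Rules with consequent 'maximal': {R1, R4} → strengths 0.86, 0.07
Aggregate via t-conorm [max(a, b)]: 0.86

0.86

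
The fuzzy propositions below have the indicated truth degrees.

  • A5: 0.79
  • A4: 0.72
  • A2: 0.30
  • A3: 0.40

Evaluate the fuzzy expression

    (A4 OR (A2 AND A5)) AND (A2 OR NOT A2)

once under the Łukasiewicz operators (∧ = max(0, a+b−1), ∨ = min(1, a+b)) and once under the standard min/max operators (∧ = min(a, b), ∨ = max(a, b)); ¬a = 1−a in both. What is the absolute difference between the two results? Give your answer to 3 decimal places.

Under Łukasiewicz:
  A2 AND A5 = max(0, a+b−1) on (0.30, 0.79) = 0.09
  A4 OR (A2 AND A5) = min(1, a+b) on (0.72, 0.09) = 0.81
  NOT A2 = 1 − 0.30 = 0.70
  A2 OR NOT A2 = min(1, a+b) on (0.30, 0.70) = 1.00
  (A4 OR (A2 AND A5)) AND (A2 OR NOT A2) = max(0, a+b−1) on (0.81, 1.00) = 0.81
  → value = 0.8100
Under standard min/max:
  A2 AND A5 = min(a, b) on (0.30, 0.79) = 0.30
  A4 OR (A2 AND A5) = max(a, b) on (0.72, 0.30) = 0.72
  NOT A2 = 1 − 0.30 = 0.70
  A2 OR NOT A2 = max(a, b) on (0.30, 0.70) = 0.70
  (A4 OR (A2 AND A5)) AND (A2 OR NOT A2) = min(a, b) on (0.72, 0.70) = 0.70
  → value = 0.7000
|0.8100 − 0.7000| = 0.110

0.110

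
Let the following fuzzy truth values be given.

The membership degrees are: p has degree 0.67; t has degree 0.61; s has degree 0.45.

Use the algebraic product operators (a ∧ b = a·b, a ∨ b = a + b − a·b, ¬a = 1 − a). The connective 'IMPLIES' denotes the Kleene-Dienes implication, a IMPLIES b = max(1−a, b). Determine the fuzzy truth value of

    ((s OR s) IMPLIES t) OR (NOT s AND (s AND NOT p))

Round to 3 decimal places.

0.642

s OR s = a + b − a·b on (0.4500, 0.4500) = 0.6975
(s OR s) IMPLIES t  [Kleene-Dienes: max(1−a, b)] with a=0.6975, b=0.6100 → 0.6100
NOT s = 1 − 0.4500 = 0.5500
NOT p = 1 − 0.6700 = 0.3300
s AND NOT p = a·b on (0.4500, 0.3300) = 0.1485
NOT s AND (s AND NOT p) = a·b on (0.5500, 0.1485) = 0.0817
((s OR s) IMPLIES t) OR (NOT s AND (s AND NOT p)) = a + b − a·b on (0.6100, 0.0817) = 0.6419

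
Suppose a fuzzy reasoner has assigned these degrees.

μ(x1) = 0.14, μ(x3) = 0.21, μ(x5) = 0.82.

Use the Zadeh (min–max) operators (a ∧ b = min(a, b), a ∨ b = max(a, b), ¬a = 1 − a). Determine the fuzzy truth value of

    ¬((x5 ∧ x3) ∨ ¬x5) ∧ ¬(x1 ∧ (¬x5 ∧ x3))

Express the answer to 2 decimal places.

0.79

x5 ∧ x3 = min(a, b) on (0.82, 0.21) = 0.21
¬x5 = 1 − 0.82 = 0.18
(x5 ∧ x3) ∨ ¬x5 = max(a, b) on (0.21, 0.18) = 0.21
¬((x5 ∧ x3) ∨ ¬x5) = 1 − 0.21 = 0.79
¬x5 = 1 − 0.82 = 0.18
¬x5 ∧ x3 = min(a, b) on (0.18, 0.21) = 0.18
x1 ∧ (¬x5 ∧ x3) = min(a, b) on (0.14, 0.18) = 0.14
¬(x1 ∧ (¬x5 ∧ x3)) = 1 − 0.14 = 0.86
¬((x5 ∧ x3) ∨ ¬x5) ∧ ¬(x1 ∧ (¬x5 ∧ x3)) = min(a, b) on (0.79, 0.86) = 0.79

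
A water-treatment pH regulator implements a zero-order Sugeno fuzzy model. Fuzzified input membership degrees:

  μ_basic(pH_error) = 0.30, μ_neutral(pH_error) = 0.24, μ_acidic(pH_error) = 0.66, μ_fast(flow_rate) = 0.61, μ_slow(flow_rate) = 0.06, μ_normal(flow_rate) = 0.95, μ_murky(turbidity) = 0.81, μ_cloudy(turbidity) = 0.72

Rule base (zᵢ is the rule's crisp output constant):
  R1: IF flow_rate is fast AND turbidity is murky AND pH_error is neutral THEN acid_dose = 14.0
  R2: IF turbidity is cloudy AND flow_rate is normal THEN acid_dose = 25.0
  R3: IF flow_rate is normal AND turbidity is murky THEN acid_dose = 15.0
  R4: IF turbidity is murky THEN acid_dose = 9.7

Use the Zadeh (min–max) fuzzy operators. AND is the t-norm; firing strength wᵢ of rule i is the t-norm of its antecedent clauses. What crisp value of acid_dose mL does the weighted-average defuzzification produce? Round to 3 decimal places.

R1 (z=14.0): fast=0.61, murky=0.81, neutral=0.24; AND[min(a, b)] → w = 0.24
R2 (z=25.0): cloudy=0.72, normal=0.95; AND[min(a, b)] → w = 0.72
R3 (z=15.0): normal=0.95, murky=0.81; AND[min(a, b)] → w = 0.81
R4 (z=9.7): murky=0.81 → w = 0.81
Weighted average = (0.24·14.0 + 0.72·25.0 + 0.81·15.0 + 0.81·9.7) / (0.24 + 0.72 + 0.81 + 0.81)
  = 41.3670 / 2.5800 = 16.034

16.034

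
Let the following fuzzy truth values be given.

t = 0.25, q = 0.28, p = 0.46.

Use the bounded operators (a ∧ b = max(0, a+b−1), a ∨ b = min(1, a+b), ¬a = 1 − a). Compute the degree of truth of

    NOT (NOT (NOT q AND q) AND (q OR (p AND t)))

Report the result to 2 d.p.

0.72

NOT q = 1 − 0.28 = 0.72
NOT q AND q = max(0, a+b−1) on (0.72, 0.28) = 0.00
NOT (NOT q AND q) = 1 − 0.00 = 1.00
p AND t = max(0, a+b−1) on (0.46, 0.25) = 0.00
q OR (p AND t) = min(1, a+b) on (0.28, 0.00) = 0.28
NOT (NOT q AND q) AND (q OR (p AND t)) = max(0, a+b−1) on (1.00, 0.28) = 0.28
NOT (NOT (NOT q AND q) AND (q OR (p AND t))) = 1 − 0.28 = 0.72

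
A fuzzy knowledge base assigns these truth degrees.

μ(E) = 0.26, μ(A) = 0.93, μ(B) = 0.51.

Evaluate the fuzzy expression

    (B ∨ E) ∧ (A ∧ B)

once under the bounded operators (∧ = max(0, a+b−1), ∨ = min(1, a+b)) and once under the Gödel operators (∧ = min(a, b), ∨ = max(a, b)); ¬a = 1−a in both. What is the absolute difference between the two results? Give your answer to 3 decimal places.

Under bounded:
  B ∨ E = min(1, a+b) on (0.51, 0.26) = 0.77
  A ∧ B = max(0, a+b−1) on (0.93, 0.51) = 0.44
  (B ∨ E) ∧ (A ∧ B) = max(0, a+b−1) on (0.77, 0.44) = 0.21
  → value = 0.2100
Under Gödel:
  B ∨ E = max(a, b) on (0.51, 0.26) = 0.51
  A ∧ B = min(a, b) on (0.93, 0.51) = 0.51
  (B ∨ E) ∧ (A ∧ B) = min(a, b) on (0.51, 0.51) = 0.51
  → value = 0.5100
|0.2100 − 0.5100| = 0.300

0.300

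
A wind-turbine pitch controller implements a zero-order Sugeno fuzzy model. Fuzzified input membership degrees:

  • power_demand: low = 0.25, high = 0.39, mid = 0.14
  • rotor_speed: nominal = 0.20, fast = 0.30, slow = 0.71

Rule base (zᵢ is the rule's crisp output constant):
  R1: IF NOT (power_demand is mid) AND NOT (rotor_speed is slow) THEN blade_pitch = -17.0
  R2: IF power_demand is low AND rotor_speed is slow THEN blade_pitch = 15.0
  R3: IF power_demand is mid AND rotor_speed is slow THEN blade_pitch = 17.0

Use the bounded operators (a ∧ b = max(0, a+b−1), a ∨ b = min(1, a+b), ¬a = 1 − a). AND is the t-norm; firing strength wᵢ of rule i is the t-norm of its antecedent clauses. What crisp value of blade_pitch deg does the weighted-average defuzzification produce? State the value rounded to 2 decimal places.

R1 (z=-17.0): ¬mid=1−0.14=0.86, ¬slow=1−0.71=0.29; AND[max(0, a+b−1)] → w = 0.15
R2 (z=15.0): low=0.25, slow=0.71; AND[max(0, a+b−1)] → w = 0.00
R3 (z=17.0): mid=0.14, slow=0.71; AND[max(0, a+b−1)] → w = 0.00
Weighted average = (0.15·-17.0 + 0.00·15.0 + 0.00·17.0) / (0.15 + 0.00 + 0.00)
  = -2.5500 / 0.1500 = -17.00

-17.00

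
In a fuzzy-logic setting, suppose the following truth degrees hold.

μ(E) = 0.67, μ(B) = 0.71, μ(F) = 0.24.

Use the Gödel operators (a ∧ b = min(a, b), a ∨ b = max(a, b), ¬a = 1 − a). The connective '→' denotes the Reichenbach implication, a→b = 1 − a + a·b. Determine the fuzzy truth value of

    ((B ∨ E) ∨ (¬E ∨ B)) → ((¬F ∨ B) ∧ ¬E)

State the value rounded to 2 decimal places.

B ∨ E = max(a, b) on (0.71, 0.67) = 0.71
¬E = 1 − 0.67 = 0.33
¬E ∨ B = max(a, b) on (0.33, 0.71) = 0.71
(B ∨ E) ∨ (¬E ∨ B) = max(a, b) on (0.71, 0.71) = 0.71
¬F = 1 − 0.24 = 0.76
¬F ∨ B = max(a, b) on (0.76, 0.71) = 0.76
¬E = 1 − 0.67 = 0.33
(¬F ∨ B) ∧ ¬E = min(a, b) on (0.76, 0.33) = 0.33
((B ∨ E) ∨ (¬E ∨ B)) → ((¬F ∨ B) ∧ ¬E)  [Reichenbach: 1 − a + a·b] with a=0.71, b=0.33 → 0.52

0.52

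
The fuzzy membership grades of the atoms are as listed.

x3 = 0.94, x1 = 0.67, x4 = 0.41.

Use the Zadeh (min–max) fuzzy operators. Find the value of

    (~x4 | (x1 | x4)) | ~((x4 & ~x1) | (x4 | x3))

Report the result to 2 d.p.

~x4 = 1 − 0.41 = 0.59
x1 | x4 = max(a, b) on (0.67, 0.41) = 0.67
~x4 | (x1 | x4) = max(a, b) on (0.59, 0.67) = 0.67
~x1 = 1 − 0.67 = 0.33
x4 & ~x1 = min(a, b) on (0.41, 0.33) = 0.33
x4 | x3 = max(a, b) on (0.41, 0.94) = 0.94
(x4 & ~x1) | (x4 | x3) = max(a, b) on (0.33, 0.94) = 0.94
~((x4 & ~x1) | (x4 | x3)) = 1 − 0.94 = 0.06
(~x4 | (x1 | x4)) | ~((x4 & ~x1) | (x4 | x3)) = max(a, b) on (0.67, 0.06) = 0.67

0.67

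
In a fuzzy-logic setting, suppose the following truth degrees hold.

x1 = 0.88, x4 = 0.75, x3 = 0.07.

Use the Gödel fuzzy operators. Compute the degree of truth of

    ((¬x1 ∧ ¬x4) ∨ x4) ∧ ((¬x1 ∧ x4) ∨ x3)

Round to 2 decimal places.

0.12

¬x1 = 1 − 0.88 = 0.12
¬x4 = 1 − 0.75 = 0.25
¬x1 ∧ ¬x4 = min(a, b) on (0.12, 0.25) = 0.12
(¬x1 ∧ ¬x4) ∨ x4 = max(a, b) on (0.12, 0.75) = 0.75
¬x1 = 1 − 0.88 = 0.12
¬x1 ∧ x4 = min(a, b) on (0.12, 0.75) = 0.12
(¬x1 ∧ x4) ∨ x3 = max(a, b) on (0.12, 0.07) = 0.12
((¬x1 ∧ ¬x4) ∨ x4) ∧ ((¬x1 ∧ x4) ∨ x3) = min(a, b) on (0.75, 0.12) = 0.12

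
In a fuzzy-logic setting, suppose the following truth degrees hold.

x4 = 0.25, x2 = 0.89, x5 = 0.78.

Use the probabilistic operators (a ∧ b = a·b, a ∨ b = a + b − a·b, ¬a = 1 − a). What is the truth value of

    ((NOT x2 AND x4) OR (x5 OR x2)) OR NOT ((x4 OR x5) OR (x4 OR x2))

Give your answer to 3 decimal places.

NOT x2 = 1 − 0.8900 = 0.1100
NOT x2 AND x4 = a·b on (0.1100, 0.2500) = 0.0275
x5 OR x2 = a + b − a·b on (0.7800, 0.8900) = 0.9758
(NOT x2 AND x4) OR (x5 OR x2) = a + b − a·b on (0.0275, 0.9758) = 0.9765
x4 OR x5 = a + b − a·b on (0.2500, 0.7800) = 0.8350
x4 OR x2 = a + b − a·b on (0.2500, 0.8900) = 0.9175
(x4 OR x5) OR (x4 OR x2) = a + b − a·b on (0.8350, 0.9175) = 0.9864
NOT ((x4 OR x5) OR (x4 OR x2)) = 1 − 0.9864 = 0.0136
((NOT x2 AND x4) OR (x5 OR x2)) OR NOT ((x4 OR x5) OR (x4 OR x2)) = a + b − a·b on (0.9765, 0.0136) = 0.9768

0.977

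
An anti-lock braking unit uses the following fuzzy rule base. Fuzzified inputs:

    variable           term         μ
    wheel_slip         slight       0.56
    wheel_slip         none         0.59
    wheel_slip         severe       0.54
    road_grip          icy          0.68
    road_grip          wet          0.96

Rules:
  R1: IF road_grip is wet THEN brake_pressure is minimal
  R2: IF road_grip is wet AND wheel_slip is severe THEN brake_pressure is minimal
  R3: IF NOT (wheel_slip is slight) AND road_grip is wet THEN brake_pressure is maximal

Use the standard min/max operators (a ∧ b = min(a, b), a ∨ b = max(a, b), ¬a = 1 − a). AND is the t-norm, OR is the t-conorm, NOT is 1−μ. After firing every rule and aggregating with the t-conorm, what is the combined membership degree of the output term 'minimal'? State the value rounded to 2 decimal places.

R1: wet=0.96 → w = 0.96
R2: wet=0.96, severe=0.54; AND[min(a, b)] → w = 0.54
R3: ¬slight=1−0.56=0.44, wet=0.96; AND[min(a, b)] → w = 0.44
Rules with consequent 'minimal': {R1, R2} → strengths 0.96, 0.54
Aggregate via t-conorm [max(a, b)]: 0.96

0.96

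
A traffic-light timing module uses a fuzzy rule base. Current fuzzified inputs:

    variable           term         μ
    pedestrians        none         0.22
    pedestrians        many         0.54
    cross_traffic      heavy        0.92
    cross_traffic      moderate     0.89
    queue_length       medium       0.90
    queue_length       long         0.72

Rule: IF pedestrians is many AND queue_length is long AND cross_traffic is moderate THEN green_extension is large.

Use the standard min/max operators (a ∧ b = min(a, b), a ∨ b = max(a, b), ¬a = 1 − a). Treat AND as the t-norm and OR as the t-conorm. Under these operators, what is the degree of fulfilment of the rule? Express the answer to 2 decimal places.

firing strength: many=0.54, long=0.72, moderate=0.89; AND[min(a, b)] → w = 0.54

0.54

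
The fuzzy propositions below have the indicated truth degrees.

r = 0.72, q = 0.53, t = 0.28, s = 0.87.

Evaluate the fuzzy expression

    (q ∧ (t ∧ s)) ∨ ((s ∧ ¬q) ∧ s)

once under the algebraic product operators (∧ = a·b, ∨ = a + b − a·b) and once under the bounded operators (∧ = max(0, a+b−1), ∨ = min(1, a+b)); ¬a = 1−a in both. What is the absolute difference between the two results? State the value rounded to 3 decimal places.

Under algebraic product:
  t ∧ s = a·b on (0.2800, 0.8700) = 0.2436
  q ∧ (t ∧ s) = a·b on (0.5300, 0.2436) = 0.1291
  ¬q = 1 − 0.5300 = 0.4700
  s ∧ ¬q = a·b on (0.8700, 0.4700) = 0.4089
  (s ∧ ¬q) ∧ s = a·b on (0.4089, 0.8700) = 0.3557
  (q ∧ (t ∧ s)) ∨ ((s ∧ ¬q) ∧ s) = a + b − a·b on (0.1291, 0.3557) = 0.4389
  → value = 0.4389
Under bounded:
  t ∧ s = max(0, a+b−1) on (0.28, 0.87) = 0.15
  q ∧ (t ∧ s) = max(0, a+b−1) on (0.53, 0.15) = 0.00
  ¬q = 1 − 0.53 = 0.47
  s ∧ ¬q = max(0, a+b−1) on (0.87, 0.47) = 0.34
  (s ∧ ¬q) ∧ s = max(0, a+b−1) on (0.34, 0.87) = 0.21
  (q ∧ (t ∧ s)) ∨ ((s ∧ ¬q) ∧ s) = min(1, a+b) on (0.00, 0.21) = 0.21
  → value = 0.2100
|0.4389 − 0.2100| = 0.229

0.229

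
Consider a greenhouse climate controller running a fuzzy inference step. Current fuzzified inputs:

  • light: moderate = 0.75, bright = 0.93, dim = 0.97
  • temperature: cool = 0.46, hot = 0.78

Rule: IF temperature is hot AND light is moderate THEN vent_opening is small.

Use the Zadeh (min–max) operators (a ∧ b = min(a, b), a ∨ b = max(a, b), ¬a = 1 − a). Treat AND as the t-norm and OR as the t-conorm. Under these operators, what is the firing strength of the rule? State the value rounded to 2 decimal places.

0.75

firing strength: hot=0.78, moderate=0.75; AND[min(a, b)] → w = 0.75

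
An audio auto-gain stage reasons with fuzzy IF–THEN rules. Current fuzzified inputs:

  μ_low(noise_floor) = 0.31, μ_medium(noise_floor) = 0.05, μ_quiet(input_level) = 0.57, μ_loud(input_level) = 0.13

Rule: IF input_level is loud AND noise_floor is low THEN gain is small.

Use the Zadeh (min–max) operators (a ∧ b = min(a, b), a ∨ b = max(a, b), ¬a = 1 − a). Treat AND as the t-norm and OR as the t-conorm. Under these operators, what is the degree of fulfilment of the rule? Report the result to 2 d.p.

0.13

firing strength: loud=0.13, low=0.31; AND[min(a, b)] → w = 0.13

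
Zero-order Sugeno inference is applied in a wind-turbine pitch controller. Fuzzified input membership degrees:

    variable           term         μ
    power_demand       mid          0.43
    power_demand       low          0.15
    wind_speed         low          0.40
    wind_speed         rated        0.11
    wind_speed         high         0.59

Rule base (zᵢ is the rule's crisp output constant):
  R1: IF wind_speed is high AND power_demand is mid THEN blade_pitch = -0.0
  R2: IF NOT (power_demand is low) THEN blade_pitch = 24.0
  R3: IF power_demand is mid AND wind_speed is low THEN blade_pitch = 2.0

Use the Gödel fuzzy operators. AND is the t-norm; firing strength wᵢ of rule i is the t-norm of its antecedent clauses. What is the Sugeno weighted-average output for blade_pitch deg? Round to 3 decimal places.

12.619

R1 (z=-0.0): high=0.59, mid=0.43; AND[min(a, b)] → w = 0.43
R2 (z=24.0): ¬low=1−0.15=0.85 → w = 0.85
R3 (z=2.0): mid=0.43, low=0.40; AND[min(a, b)] → w = 0.40
Weighted average = (0.43·-0.0 + 0.85·24.0 + 0.40·2.0) / (0.43 + 0.85 + 0.40)
  = 21.2000 / 1.6800 = 12.619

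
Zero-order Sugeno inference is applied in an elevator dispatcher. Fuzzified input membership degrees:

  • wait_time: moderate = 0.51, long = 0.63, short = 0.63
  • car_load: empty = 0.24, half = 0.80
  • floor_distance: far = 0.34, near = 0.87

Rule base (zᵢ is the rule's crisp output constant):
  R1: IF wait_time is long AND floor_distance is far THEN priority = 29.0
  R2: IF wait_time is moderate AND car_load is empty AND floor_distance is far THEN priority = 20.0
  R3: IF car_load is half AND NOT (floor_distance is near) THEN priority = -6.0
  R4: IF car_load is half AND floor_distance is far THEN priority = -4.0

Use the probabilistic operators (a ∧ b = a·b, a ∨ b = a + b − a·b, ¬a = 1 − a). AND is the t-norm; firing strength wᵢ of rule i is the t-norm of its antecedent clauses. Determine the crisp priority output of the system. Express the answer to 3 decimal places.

8.439

R1 (z=29.0): long=0.63, far=0.34; AND[a·b] → w = 0.2142
R2 (z=20.0): moderate=0.51, empty=0.24, far=0.34; AND[a·b] → w = 0.0416
R3 (z=-6.0): half=0.80, ¬near=1−0.87=0.13; AND[a·b] → w = 0.1040
R4 (z=-4.0): half=0.80, far=0.34; AND[a·b] → w = 0.2720
Weighted average = (0.2142·29.0 + 0.0416·20.0 + 0.1040·-6.0 + 0.2720·-4.0) / (0.2142 + 0.0416 + 0.1040 + 0.2720)
  = 5.3321 / 0.6318 = 8.439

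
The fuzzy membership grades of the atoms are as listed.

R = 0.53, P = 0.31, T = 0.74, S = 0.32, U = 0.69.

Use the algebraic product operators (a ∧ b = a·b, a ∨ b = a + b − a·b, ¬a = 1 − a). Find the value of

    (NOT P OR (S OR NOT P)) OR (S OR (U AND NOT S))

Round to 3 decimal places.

NOT P = 1 − 0.3100 = 0.6900
NOT P = 1 − 0.3100 = 0.6900
S OR NOT P = a + b − a·b on (0.3200, 0.6900) = 0.7892
NOT P OR (S OR NOT P) = a + b − a·b on (0.6900, 0.7892) = 0.9347
NOT S = 1 − 0.3200 = 0.6800
U AND NOT S = a·b on (0.6900, 0.6800) = 0.4692
S OR (U AND NOT S) = a + b − a·b on (0.3200, 0.4692) = 0.6391
(NOT P OR (S OR NOT P)) OR (S OR (U AND NOT S)) = a + b − a·b on (0.9347, 0.6391) = 0.9764

0.976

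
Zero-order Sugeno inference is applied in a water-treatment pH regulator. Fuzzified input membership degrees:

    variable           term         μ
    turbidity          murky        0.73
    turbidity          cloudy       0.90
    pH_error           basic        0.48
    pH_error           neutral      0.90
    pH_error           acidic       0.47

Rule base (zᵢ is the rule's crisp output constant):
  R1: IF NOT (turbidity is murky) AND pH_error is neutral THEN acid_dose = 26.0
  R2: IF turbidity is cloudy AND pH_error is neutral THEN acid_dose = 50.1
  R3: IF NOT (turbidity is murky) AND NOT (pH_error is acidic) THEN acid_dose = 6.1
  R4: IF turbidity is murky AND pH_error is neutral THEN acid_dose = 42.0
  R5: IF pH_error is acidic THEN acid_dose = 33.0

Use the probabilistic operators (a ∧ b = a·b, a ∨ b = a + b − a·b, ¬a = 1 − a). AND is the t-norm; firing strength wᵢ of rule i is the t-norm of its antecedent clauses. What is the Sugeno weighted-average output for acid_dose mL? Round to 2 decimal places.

R1 (z=26.0): ¬murky=1−0.73=0.27, neutral=0.90; AND[a·b] → w = 0.2430
R2 (z=50.1): cloudy=0.90, neutral=0.90; AND[a·b] → w = 0.8100
R3 (z=6.1): ¬murky=1−0.73=0.27, ¬acidic=1−0.47=0.53; AND[a·b] → w = 0.1431
R4 (z=42.0): murky=0.73, neutral=0.90; AND[a·b] → w = 0.6570
R5 (z=33.0): acidic=0.47 → w = 0.4700
Weighted average = (0.2430·26.0 + 0.8100·50.1 + 0.1431·6.1 + 0.6570·42.0 + 0.4700·33.0) / (0.2430 + 0.8100 + 0.1431 + 0.6570 + 0.4700)
  = 90.8759 / 2.3231 = 39.12

39.12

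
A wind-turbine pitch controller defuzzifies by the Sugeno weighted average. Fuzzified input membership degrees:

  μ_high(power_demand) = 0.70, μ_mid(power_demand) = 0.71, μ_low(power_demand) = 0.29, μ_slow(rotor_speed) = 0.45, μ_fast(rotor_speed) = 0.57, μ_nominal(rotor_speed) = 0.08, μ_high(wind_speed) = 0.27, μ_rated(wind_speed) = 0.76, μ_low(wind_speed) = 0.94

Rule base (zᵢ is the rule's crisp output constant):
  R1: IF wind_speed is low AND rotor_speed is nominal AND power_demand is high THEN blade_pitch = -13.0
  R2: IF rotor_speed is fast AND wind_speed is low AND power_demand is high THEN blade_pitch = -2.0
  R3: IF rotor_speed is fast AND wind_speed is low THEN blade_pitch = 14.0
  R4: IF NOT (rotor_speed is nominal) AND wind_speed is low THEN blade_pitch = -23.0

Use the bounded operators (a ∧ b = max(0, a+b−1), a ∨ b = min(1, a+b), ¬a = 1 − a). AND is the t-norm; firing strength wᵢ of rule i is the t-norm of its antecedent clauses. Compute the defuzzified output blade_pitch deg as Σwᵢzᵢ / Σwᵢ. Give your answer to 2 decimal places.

R1 (z=-13.0): low=0.94, nominal=0.08, high=0.70; AND[max(0, a+b−1)] → w = 0.00
R2 (z=-2.0): fast=0.57, low=0.94, high=0.70; AND[max(0, a+b−1)] → w = 0.21
R3 (z=14.0): fast=0.57, low=0.94; AND[max(0, a+b−1)] → w = 0.51
R4 (z=-23.0): ¬nominal=1−0.08=0.92, low=0.94; AND[max(0, a+b−1)] → w = 0.86
Weighted average = (0.00·-13.0 + 0.21·-2.0 + 0.51·14.0 + 0.86·-23.0) / (0.00 + 0.21 + 0.51 + 0.86)
  = -13.0600 / 1.5800 = -8.27

-8.27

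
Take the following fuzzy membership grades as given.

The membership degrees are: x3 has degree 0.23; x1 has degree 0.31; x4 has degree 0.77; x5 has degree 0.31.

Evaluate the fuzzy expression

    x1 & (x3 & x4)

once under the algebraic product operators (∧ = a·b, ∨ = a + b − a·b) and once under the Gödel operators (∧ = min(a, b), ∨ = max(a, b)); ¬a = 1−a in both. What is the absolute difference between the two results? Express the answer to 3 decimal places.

0.175

Under algebraic product:
  x3 & x4 = a·b on (0.2300, 0.7700) = 0.1771
  x1 & (x3 & x4) = a·b on (0.3100, 0.1771) = 0.0549
  → value = 0.0549
Under Gödel:
  x3 & x4 = min(a, b) on (0.23, 0.77) = 0.23
  x1 & (x3 & x4) = min(a, b) on (0.31, 0.23) = 0.23
  → value = 0.2300
|0.0549 − 0.2300| = 0.175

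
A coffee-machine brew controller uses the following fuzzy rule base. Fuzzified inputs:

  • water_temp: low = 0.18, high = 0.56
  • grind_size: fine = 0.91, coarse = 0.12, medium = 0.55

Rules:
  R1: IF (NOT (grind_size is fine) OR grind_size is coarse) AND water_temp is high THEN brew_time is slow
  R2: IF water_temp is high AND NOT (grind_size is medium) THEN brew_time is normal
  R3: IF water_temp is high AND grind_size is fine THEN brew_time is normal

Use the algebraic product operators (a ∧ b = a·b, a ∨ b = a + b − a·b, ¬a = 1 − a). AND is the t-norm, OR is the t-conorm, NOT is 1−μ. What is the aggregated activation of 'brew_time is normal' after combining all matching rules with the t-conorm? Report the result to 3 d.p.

0.633

R1: (¬fine=1−0.91=0.09 OR coarse=0.12) = 0.1992; AND[a·b] with high=0.56 → w = 0.1116
R2: high=0.56, ¬medium=1−0.55=0.45; AND[a·b] → w = 0.2520
R3: high=0.56, fine=0.91; AND[a·b] → w = 0.5096
Rules with consequent 'normal': {R2, R3} → strengths 0.2520, 0.5096
Aggregate via t-conorm [a + b − a·b]: 0.6332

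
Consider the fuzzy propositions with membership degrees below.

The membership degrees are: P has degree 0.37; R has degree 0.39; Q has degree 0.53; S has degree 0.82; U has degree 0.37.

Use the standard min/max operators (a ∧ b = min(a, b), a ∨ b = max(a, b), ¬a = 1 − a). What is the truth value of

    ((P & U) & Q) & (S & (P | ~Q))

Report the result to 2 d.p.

0.37

P & U = min(a, b) on (0.37, 0.37) = 0.37
(P & U) & Q = min(a, b) on (0.37, 0.53) = 0.37
~Q = 1 − 0.53 = 0.47
P | ~Q = max(a, b) on (0.37, 0.47) = 0.47
S & (P | ~Q) = min(a, b) on (0.82, 0.47) = 0.47
((P & U) & Q) & (S & (P | ~Q)) = min(a, b) on (0.37, 0.47) = 0.37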